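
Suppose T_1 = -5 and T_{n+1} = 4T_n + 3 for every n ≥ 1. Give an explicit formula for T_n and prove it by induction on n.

Claim: T_n = -4^n − 1.

Base case: T_1 = -5, and -4^1 − 1 = -4 − 1 = -5.
Assume T_m = -4^m − 1 for some m ≥ 1.
Then T_{m+1} = 4T_m + 3 = 4·(-4^m − 1) + 3 = -4^{m+1} − 4 + 3 = -4^{m+1} − 1.
Hence T_n = -4^n − 1 for every n ≥ 1, by induction.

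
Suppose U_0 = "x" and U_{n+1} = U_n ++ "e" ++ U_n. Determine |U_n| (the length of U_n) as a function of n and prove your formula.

Claim: |U_n| = 2^{n+1} − 1.

Base case: |U_0| = 1, and 2^{0+1} − 1 = 1.
Assume |U_m| = 2^{m+1} − 1.
Then |U_{m+1}| = |U_m| + 1 + |U_m| = 2|U_m| + 1 = 2(2^{m+1} − 1) + 1 = 2^{m+2} − 2 + 1 = 2^{m+2} − 1.
By induction, |U_n| = 2^{n+1} − 1 for all n ≥ 0.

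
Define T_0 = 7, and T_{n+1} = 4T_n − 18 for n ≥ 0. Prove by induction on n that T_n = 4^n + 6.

Base case: T_0 = 7, and 4^0 + 6 = 1 + 6 = 7.
Assume T_r = 4^r + 6 for some r ≥ 0.
Then T_{r+1} = 4T_r − 18 = 4·(4^r + 6) − 18 = 4^{r+1} + 24 − 18 = 4^{r+1} + 6.
So the formula holds for r+1, and by induction T_n = 4^n + 6 for all n ≥ 0.

T_n = 4^n + 6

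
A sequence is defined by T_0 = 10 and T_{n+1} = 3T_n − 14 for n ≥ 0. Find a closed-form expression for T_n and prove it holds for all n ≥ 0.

Claim: T_n = 3^{n+1} + 7.

Base case: T_0 = 10, and 3^{0+1} + 7 = 3 + 7 = 10.
Assume T_m = 3^{m+1} + 7 for some m ≥ 0.
Then T_{m+1} = 3T_m − 14 = 3·(3^{m+1} + 7) − 14 = 3^{m+2} + 21 − 14 = 3^{m+2} + 7.
This completes the inductive step, so T_n = 3^{n+1} + 7 for all n ≥ 0.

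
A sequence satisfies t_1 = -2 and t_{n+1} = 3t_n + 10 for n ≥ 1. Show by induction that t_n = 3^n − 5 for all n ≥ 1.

Base case: t_1 = -2, and 3^1 − 5 = 3 − 5 = -2.
Assume t_m = 3^m − 5 for some m ≥ 1.
Then t_{m+1} = 3t_m + 10 = 3·(3^m − 5) + 10 = 3^{m+1} − 15 + 10 = 3^{m+1} − 5.
By induction, t_n = 3^n − 5 for all n ≥ 1.

t_n = 3^n − 5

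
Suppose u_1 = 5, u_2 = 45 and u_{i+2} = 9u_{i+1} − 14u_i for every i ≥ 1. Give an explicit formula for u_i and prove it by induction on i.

Claim: u_i = 7^i − 2^i.

Base cases: u_1 = 5 and 7^1 − 2^1 = 5; u_2 = 45 and 7^2 − 2^2 = 45.
Assume u_t = 7^t − 2^t for all 1 ≤ t ≤ j, where j ≥ 2.
Then u_{j+1} = 9u_j − 14u_{j−1} = 9·(7^j − 2^j) − 14·(7^{j−1} − 2^{j−1}) = (9·7 − 14)7^{j−1} − (9·2 − 14)2^{j−1} = 49·7^{j−1} − 4·2^{j−1} = 7^{j+1} − 2^{j+1}.
Hence u_i = 7^i − 2^i for every i ≥ 1, by strong induction.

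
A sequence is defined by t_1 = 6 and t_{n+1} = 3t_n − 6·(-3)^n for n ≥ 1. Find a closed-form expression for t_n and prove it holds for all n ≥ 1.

Claim: t_n = 3·3^n + (-3)^n.

Base case: t_1 = 6, and 3·3^1 + (-3)^1 = 9 − 3 = 6.
Assume t_m = 3·3^m + (-3)^m for some m ≥ 1.
Then t_{m+1} = 3t_m − 6·(-3)^m = 3·(3·3^m + (-3)^m) − 6·(-3)^m = 3·3^{m+1} + 3·(-3)^m − 6·(-3)^m = 3·3^{m+1} − 3·(-3)^m = 3·3^{m+1} + (-3)^{m+1}.
So the formula holds for m+1, and by induction t_n = 3·3^n + (-3)^n for all n ≥ 1.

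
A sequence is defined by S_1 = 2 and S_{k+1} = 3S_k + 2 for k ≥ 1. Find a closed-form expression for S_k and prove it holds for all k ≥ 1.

Claim: S_k = 3^k − 1.

Base case: S_1 = 2, and 3^1 − 1 = 3 − 1 = 2.
Assume S_j = 3^j − 1 for some j ≥ 1.
Then S_{j+1} = 3S_j + 2 = 3·(3^j − 1) + 2 = 3^{j+1} − 3 + 2 = 3^{j+1} − 1.
This completes the inductive step, so S_k = 3^k − 1 for all k ≥ 1.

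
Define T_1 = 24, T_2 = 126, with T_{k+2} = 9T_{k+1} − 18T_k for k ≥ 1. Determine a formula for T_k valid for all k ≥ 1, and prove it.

Claim: T_k = 3·6^k + 2·3^k.

Base cases: T_1 = 24 and 3·6^1 + 2·3^1 = 24; T_2 = 126 and 3·6^2 + 2·3^2 = 126.
Assume T_j = 3·6^j + 2·3^j for all 1 ≤ j ≤ m, where m ≥ 2.
Then T_{m+1} = 9T_m − 18T_{m−1} = 9·(3·6^m + 2·3^m) − 18·(3·6^{m−1} + 2·3^{m−1}) = 3·(9·6 − 18)6^{m−1} + 2·(9·3 − 18)3^{m−1} = 108·6^{m−1} + 18·3^{m−1} = 3·6^{m+1} + 2·3^{m+1}.
So the formula holds for m+1, and by strong induction T_k = 3·6^k + 2·3^k for all k ≥ 1.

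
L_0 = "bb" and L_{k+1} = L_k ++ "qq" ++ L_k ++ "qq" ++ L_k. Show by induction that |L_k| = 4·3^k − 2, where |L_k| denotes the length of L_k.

Base case: |L_0| = 2, and 4·3^0 − 2 = 2.
Assume |L_m| = 4·3^m − 2.
Then |L_{m+1}| = 3|L_m| + 4 = 3(4·3^m − 2) + 4 = 4·3^{m+1} − 6 + 4 = 4·3^{m+1} − 2.
So the formula holds for m+1, and by induction |L_k| = 4·3^k − 2 for all k ≥ 0.

|L_k| = 4·3^k − 2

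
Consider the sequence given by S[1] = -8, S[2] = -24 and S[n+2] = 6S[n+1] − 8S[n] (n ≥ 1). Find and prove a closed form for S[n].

Claim: S[n] = -4^n − 2·2^n.

Base cases: S[1] = -8 and -4^1 − 2·2^1 = -8; S[2] = -24 and -4^2 − 2·2^2 = -24.
Assume S[j] = -4^j − 2·2^j for all 1 ≤ j ≤ k, where k ≥ 2.
Then S[k+1] = 6S[k] − 8S[k−1] = 6·(-4^k − 2·2^k) − 8·(-4^{k−1} − 2·2^{k−1}) = -(6·4 − 8)4^{k−1} − 2·(6·2 − 8)2^{k−1} = -16·4^{k−1} − 8·2^{k−1} = -4^{k+1} − 2·2^{k+1}.
By strong induction, S[n] = -4^n − 2·2^n for all n ≥ 1.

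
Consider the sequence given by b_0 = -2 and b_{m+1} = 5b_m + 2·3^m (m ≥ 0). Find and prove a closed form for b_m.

Claim: b_m = -5^m − 3^m.

Base case: b_0 = -2, and -5^0 − 3^0 = -1 − 1 = -2.
Assume b_j = -5^j − 3^j for some j ≥ 0.
Then b_{j+1} = 5b_j + 2·3^j = 5·(-5^j − 3^j) + 2·3^j = -5^{j+1} − 5·3^j + 2·3^j = -5^{j+1} − 3·3^j = -5^{j+1} − 3^{j+1}.
By induction, b_m = -5^m − 3^m for all m ≥ 0.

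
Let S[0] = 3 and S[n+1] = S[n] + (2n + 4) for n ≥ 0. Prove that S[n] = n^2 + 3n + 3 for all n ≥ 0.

Base case: S[0] = 3, and 0^2 + 3·0 + 3 = 3.
Assume S[k] = k^2 + 3k + 3.
Then S[k+1] = S[k] + (2k + 4) = (k^2 + 3k + 3) + (2k + 4) = k^2 + 5k + 7,
and (k+1)^2 + 3·(k+1) + 3 = k^2 + 5k + 7.
This completes the inductive step, so S[n] = n^2 + 3n + 3 for all n ≥ 0.

S[n] = n^2 + 3n + 3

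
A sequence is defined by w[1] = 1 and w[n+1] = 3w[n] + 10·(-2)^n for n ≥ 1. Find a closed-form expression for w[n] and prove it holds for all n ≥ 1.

Claim: w[n] = -3^n − 2·(-2)^n.

Base case: w[1] = 1, and -3^1 − 2·(-2)^1 = -3 + 4 = 1.
Assume w[j] = -3^j − 2·(-2)^j for some j ≥ 1.
Then w[j+1] = 3w[j] + 10·(-2)^j = 3·(-3^j − 2·(-2)^j) + 10·(-2)^j = -3^{j+1} − 6·(-2)^j + 10·(-2)^j = -3^{j+1} + 4·(-2)^j = -3^{j+1} − 2·(-2)^{j+1}.
So the formula holds for j+1, and by induction w[n] = -3^n − 2·(-2)^n for all n ≥ 1.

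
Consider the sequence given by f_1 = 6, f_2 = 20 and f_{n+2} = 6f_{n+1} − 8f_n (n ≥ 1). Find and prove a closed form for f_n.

Claim: f_n = 4^n + 2^n.

Base cases: f_1 = 6 and 4^1 + 2^1 = 6; f_2 = 20 and 4^2 + 2^2 = 20.
Assume f_j = 4^j + 2^j for all 1 ≤ j ≤ r, where r ≥ 2.
Then f_{r+1} = 6f_r − 8f_{r−1} = 6·(4^r + 2^r) − 8·(4^{r−1} + 2^{r−1}) = (6·4 − 8)4^{r−1} + (6·2 − 8)2^{r−1} = 16·4^{r−1} + 4·2^{r−1} = 4^{r+1} + 2^{r+1}.
So the formula holds for r+1, and by strong induction f_n = 4^n + 2^n for all n ≥ 1.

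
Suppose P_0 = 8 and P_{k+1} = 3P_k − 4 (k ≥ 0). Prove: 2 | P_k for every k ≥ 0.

Base case: P_0 = 8 = 2·4, so 2 | P_0.
Assume 2 | P_j, so P_j = 2t for some integer t.
Then P_{j+1} = 3P_j − 4 = 3·(2t) − 4 = 2(3t − 2), so 2 | P_{j+1}.
This completes the inductive step, so 2 | P_k for all k ≥ 0.

2 | P_k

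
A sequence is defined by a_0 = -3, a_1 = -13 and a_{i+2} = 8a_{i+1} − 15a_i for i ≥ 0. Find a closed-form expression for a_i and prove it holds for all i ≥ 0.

Claim: a_i = -3^i − 2·5^i.

Base cases: a_0 = -3 and -3^0 − 2·5^0 = -3; a_1 = -13 and -3^1 − 2·5^1 = -13.
Assume a_t = -3^t − 2·5^t for all 0 ≤ t ≤ j, where j ≥ 1.
Then a_{j+1} = 8a_j − 15a_{j−1} = 8·(-3^j − 2·5^j) − 15·(-3^{j−1} − 2·5^{j−1}) = -(8·3 − 15)3^{j−1} − 2·(8·5 − 15)5^{j−1} = -9·3^{j−1} − 50·5^{j−1} = -3^{j+1} − 2·5^{j+1}.
By strong induction, a_i = -3^i − 2·5^i for all i ≥ 0.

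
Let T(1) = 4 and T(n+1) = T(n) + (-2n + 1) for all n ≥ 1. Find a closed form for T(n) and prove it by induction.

Claim: T(n) = -n^2 + 2n + 3.

Base case: T(1) = 4, and -1^2 + 2·1 + 3 = 4.
Assume T(k) = -k^2 + 2k + 3.
Then T(k+1) = T(k) + (-2k + 1) = (-k^2 + 2k + 3) + (-2k + 1) = -k^2 + 4,
and -(k+1)^2 + 2·(k+1) + 3 = -k^2 + 4.
By induction, T(n) = -n^2 + 2n + 3 for all n ≥ 1.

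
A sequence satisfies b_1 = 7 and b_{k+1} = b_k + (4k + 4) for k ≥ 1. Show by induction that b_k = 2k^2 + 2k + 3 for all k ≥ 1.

Base case: b_1 = 7, and 2·1^2 + 2·1 + 3 = 7.
Assume b_j = 2j^2 + 2j + 3.
Then b_{j+1} = b_j + (4j + 4) = (2j^2 + 2j + 3) + (4j + 4) = 2j^2 + 6j + 7,
and 2·(j+1)^2 + 2·(j+1) + 3 = 2j^2 + 6j + 7.
By induction, b_k = 2k^2 + 2k + 3 for all k ≥ 1.

b_k = 2k^2 + 2k + 3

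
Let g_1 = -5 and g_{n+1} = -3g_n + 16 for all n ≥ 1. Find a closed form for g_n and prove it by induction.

Claim: g_n = 3·(-3)^n + 4.

Base case: g_1 = -5, and 3·(-3)^1 + 4 = -9 + 4 = -5.
Assume g_k = 3·(-3)^k + 4 for some k ≥ 1.
Then g_{k+1} = -3g_k + 16 = -3·(3·(-3)^k + 4) + 16 = -9·(-3)^k − 12 + 16 = 3·(-3)^{k+1} + 4.
So the formula holds for k+1, and by induction g_n = 3·(-3)^n + 4 for all n ≥ 1.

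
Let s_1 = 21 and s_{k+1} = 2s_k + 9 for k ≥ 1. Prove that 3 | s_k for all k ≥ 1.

Base case: s_1 = 21 = 3·7, so 3 | s_1.
Assume 3 | s_j, so s_j = 3t for some integer t.
Then s_{j+1} = 2s_j + 9 = 2·(3t) + 9 = 3(2t + 3), so 3 | s_{j+1}.
This completes the inductive step, so 3 | s_k for all k ≥ 1.

3 | s_k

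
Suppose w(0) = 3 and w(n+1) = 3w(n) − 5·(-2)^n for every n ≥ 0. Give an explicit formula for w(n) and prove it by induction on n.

Claim: w(n) = 2·3^n + (-2)^n.

Base case: w(0) = 3, and 2·3^0 + (-2)^0 = 2 + 1 = 3.
Assume w(j) = 2·3^j + (-2)^j for some j ≥ 0.
Then w(j+1) = 3w(j) − 5·(-2)^j = 3·(2·3^j + (-2)^j) − 5·(-2)^j = 2·3^{j+1} + 3·(-2)^j − 5·(-2)^j = 2·3^{j+1} − 2·(-2)^j = 2·3^{j+1} + (-2)^{j+1}.
By induction, w(n) = 2·3^n + (-2)^n for all n ≥ 0.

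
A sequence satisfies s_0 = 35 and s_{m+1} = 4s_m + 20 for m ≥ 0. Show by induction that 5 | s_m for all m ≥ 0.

Base case: s_0 = 35 = 5·7, so 5 | s_0.
Assume 5 | s_j, so s_j = 5t for some integer t.
Then s_{j+1} = 4s_j + 20 = 4·(5t) + 20 = 5(4t + 4), so 5 | s_{j+1}.
This completes the inductive step, so 5 | s_m for all m ≥ 0.

5 | s_m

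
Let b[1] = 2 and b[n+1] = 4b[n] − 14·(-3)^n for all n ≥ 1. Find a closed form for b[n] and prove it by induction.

Claim: b[n] = 2·4^n + 2·(-3)^n.

Base case: b[1] = 2, and 2·4^1 + 2·(-3)^1 = 8 − 6 = 2.
Assume b[j] = 2·4^j + 2·(-3)^j for some j ≥ 1.
Then b[j+1] = 4b[j] − 14·(-3)^j = 4·(2·4^j + 2·(-3)^j) − 14·(-3)^j = 2·4^{j+1} + 8·(-3)^j − 14·(-3)^j = 2·4^{j+1} − 6·(-3)^j = 2·4^{j+1} + 2·(-3)^{j+1}.
By induction, b[n] = 2·4^n + 2·(-3)^n for all n ≥ 1.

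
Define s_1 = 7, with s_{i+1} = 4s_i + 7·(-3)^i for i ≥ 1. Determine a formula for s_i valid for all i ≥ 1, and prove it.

Claim: s_i = 4^i − (-3)^i.

Base case: s_1 = 7, and 4^1 − (-3)^1 = 4 + 3 = 7.
Assume s_k = 4^k − (-3)^k for some k ≥ 1.
Then s_{k+1} = 4s_k + 7·(-3)^k = 4·(4^k − (-3)^k) + 7·(-3)^k = 4^{k+1} − 4·(-3)^k + 7·(-3)^k = 4^{k+1} + 3·(-3)^k = 4^{k+1} − (-3)^{k+1}.
Hence s_i = 4^i − (-3)^i for every i ≥ 1, by induction.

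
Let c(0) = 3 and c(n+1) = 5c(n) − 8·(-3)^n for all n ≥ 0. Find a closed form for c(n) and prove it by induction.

Claim: c(n) = 2·5^n + (-3)^n.

Base case: c(0) = 3, and 2·5^0 + (-3)^0 = 2 + 1 = 3.
Assume c(j) = 2·5^j + (-3)^j for some j ≥ 0.
Then c(j+1) = 5c(j) − 8·(-3)^j = 5·(2·5^j + (-3)^j) − 8·(-3)^j = 2·5^{j+1} + 5·(-3)^j − 8·(-3)^j = 2·5^{j+1} − 3·(-3)^j = 2·5^{j+1} + (-3)^{j+1}.
By induction, c(n) = 2·5^n + (-3)^n for all n ≥ 0.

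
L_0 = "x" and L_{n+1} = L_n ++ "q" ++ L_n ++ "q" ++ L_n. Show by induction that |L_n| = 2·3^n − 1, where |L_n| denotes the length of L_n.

Base case: |L_0| = 1, and 2·3^0 − 1 = 1.
Assume |L_m| = 2·3^m − 1.
Then |L_{m+1}| = 3|L_m| + 2 = 3(2·3^m − 1) + 2 = 2·3^{m+1} − 3 + 2 = 2·3^{m+1} − 1.
Hence |L_n| = 2·3^n − 1 for every n ≥ 0, by induction.

|L_n| = 2·3^n − 1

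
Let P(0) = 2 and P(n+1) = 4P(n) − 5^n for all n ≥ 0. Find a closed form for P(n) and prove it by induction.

Claim: P(n) = 3·4^n − 5^n.

Base case: P(0) = 2, and 3·4^0 − 5^0 = 3 − 1 = 2.
Assume P(r) = 3·4^r − 5^r for some r ≥ 0.
Then P(r+1) = 4P(r) − 5^r = 4·(3·4^r − 5^r) − 5^r = 3·4^{r+1} − 4·5^r − 5^r = 3·4^{r+1} − 5·5^r = 3·4^{r+1} − 5^{r+1}.
By induction, P(n) = 3·4^n − 5^n for all n ≥ 0.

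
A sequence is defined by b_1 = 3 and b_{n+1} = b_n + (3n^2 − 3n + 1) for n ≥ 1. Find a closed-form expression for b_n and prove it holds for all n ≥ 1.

Claim: b_n = n^3 − 3n^2 + 3n + 2.

Base case: b_1 = 3, and 1^3 − 3·1^2 + 3·1 + 2 = 3.
Assume b_j = j^3 − 3j^2 + 3j + 2.
Then b_{j+1} = b_j + (3j^2 − 3j + 1) = (j^3 − 3j^2 + 3j + 2) + (3j^2 − 3j + 1) = j^3 + 3,
and (j+1)^3 − 3·(j+1)^2 + 3·(j+1) + 2 = j^3 + 3.
Hence b_n = n^3 − 3n^2 + 3n + 2 for every n ≥ 1, by induction.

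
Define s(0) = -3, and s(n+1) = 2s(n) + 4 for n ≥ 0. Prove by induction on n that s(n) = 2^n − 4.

Base case: s(0) = -3, and 2^0 − 4 = 1 − 4 = -3.
Assume s(r) = 2^r − 4 for some r ≥ 0.
Then s(r+1) = 2s(r) + 4 = 2·(2^r − 4) + 4 = 2^{r+1} − 8 + 4 = 2^{r+1} − 4.
By induction, s(n) = 2^n − 4 for all n ≥ 0.

s(n) = 2^n − 4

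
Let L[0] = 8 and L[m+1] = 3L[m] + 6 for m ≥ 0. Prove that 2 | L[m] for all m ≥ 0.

Base case: L[0] = 8 = 2·4, so 2 | L[0].
Assume 2 | L[j], so L[j] = 2t for some integer t.
Then L[j+1] = 3L[j] + 6 = 3·(2t) + 6 = 2(3t + 3), so 2 | L[j+1].
This completes the inductive step, so 2 | L[m] for all m ≥ 0.

2 | L[m]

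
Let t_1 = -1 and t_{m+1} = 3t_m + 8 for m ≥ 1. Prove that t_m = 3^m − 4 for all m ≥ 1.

Base case: t_1 = -1, and 3^1 − 4 = 3 − 4 = -1.
Assume t_j = 3^j − 4 for some j ≥ 1.
Then t_{j+1} = 3t_j + 8 = 3·(3^j − 4) + 8 = 3^{j+1} − 12 + 8 = 3^{j+1} − 4.
By induction, t_m = 3^m − 4 for all m ≥ 1.

t_m = 3^m − 4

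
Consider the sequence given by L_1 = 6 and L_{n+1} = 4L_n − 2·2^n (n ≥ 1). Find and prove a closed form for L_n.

Claim: L_n = 4^n + 2^n.

Base case: L_1 = 6, and 4^1 + 2^1 = 4 + 2 = 6.
Assume L_r = 4^r + 2^r for some r ≥ 1.
Then L_{r+1} = 4L_r − 2·2^r = 4·(4^r + 2^r) − 2·2^r = 4^{r+1} + 4·2^r − 2·2^r = 4^{r+1} + 2·2^r = 4^{r+1} + 2^{r+1}.
So the formula holds for r+1, and by induction L_n = 4^n + 2^n for all n ≥ 1.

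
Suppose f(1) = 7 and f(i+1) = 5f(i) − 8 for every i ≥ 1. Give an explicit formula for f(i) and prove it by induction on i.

Claim: f(i) = 5^i + 2.

Base case: f(1) = 7, and 5^1 + 2 = 5 + 2 = 7.
Assume f(m) = 5^m + 2 for some m ≥ 1.
Then f(m+1) = 5f(m) − 8 = 5·(5^m + 2) − 8 = 5^{m+1} + 10 − 8 = 5^{m+1} + 2.
So the formula holds for m+1, and by induction f(i) = 5^i + 2 for all i ≥ 1.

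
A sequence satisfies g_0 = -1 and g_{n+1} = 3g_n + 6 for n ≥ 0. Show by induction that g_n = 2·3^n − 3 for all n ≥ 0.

Base case: g_0 = -1, and 2·3^0 − 3 = 2 − 3 = -1.
Assume g_k = 2·3^k − 3 for some k ≥ 0.
Then g_{k+1} = 3g_k + 6 = 3·(2·3^k − 3) + 6 = 6·3^k − 9 + 6 = 2·3^{k+1} − 3.
So the formula holds for k+1, and by induction g_n = 2·3^n − 3 for all n ≥ 0.

g_n = 2·3^n − 3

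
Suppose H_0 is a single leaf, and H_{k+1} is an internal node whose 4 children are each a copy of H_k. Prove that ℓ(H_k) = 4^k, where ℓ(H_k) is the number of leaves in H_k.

Base case: ℓ(H_0) = 1, and 4^0 = 1.
Assume ℓ(H_m) = 4^m.
Then ℓ(H_{m+1}) = 4·ℓ(H_m) = 4·4^m = 4^{m+1}.
Hence ℓ(H_k) = 4^k for every k ≥ 0, by induction.

ℓ(H_k) = 4^k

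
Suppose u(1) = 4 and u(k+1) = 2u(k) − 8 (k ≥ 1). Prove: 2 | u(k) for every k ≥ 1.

Base case: u(1) = 4 = 2·2, so 2 | u(1).
Assume 2 | u(m), so u(m) = 2t for some integer t.
Then u(m+1) = 2u(m) − 8 = 2·(2t) − 8 = 2(2t − 4), so 2 | u(m+1).
By induction, 2 | u(k) for all k ≥ 1.

2 | u(k)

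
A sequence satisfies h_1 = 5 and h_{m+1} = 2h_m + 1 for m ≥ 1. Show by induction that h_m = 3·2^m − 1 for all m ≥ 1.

Base case: h_1 = 5, and 3·2^1 − 1 = 6 − 1 = 5.
Assume h_j = 3·2^j − 1 for some j ≥ 1.
Then h_{j+1} = 2h_j + 1 = 2·(3·2^j − 1) + 1 = 6·2^j − 2 + 1 = 3·2^{j+1} − 1.
By induction, h_m = 3·2^m − 1 for all m ≥ 1.

h_m = 3·2^m − 1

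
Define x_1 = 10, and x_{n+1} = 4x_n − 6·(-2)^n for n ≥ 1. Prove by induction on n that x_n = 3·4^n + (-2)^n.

Base case: x_1 = 10, and 3·4^1 + (-2)^1 = 12 − 2 = 10.
Assume x_m = 3·4^m + (-2)^m for some m ≥ 1.
Then x_{m+1} = 4x_m − 6·(-2)^m = 4·(3·4^m + (-2)^m) − 6·(-2)^m = 3·4^{m+1} + 4·(-2)^m − 6·(-2)^m = 3·4^{m+1} − 2·(-2)^m = 3·4^{m+1} + (-2)^{m+1}.
This completes the inductive step, so x_n = 3·4^n + (-2)^n for all n ≥ 1.

x_n = 3·4^n + (-2)^n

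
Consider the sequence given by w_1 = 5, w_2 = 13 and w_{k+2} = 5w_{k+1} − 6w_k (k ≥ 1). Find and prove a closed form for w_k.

Claim: w_k = 3^k + 2^k.

Base cases: w_1 = 5 and 3^1 + 2^1 = 5; w_2 = 13 and 3^2 + 2^2 = 13.
Assume w_i = 3^i + 2^i for all 1 ≤ i ≤ j, where j ≥ 2.
Then w_{j+1} = 5w_j − 6w_{j−1} = 5·(3^j + 2^j) − 6·(3^{j−1} + 2^{j−1}) = (5·3 − 6)3^{j−1} + (5·2 − 6)2^{j−1} = 9·3^{j−1} + 4·2^{j−1} = 3^{j+1} + 2^{j+1}.
So the formula holds for j+1, and by strong induction w_k = 3^k + 2^k for all k ≥ 1.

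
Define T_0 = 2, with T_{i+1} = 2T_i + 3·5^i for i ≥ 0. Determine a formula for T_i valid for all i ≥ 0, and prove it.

Claim: T_i = 2^i + 5^i.

Base case: T_0 = 2, and 2^0 + 5^0 = 1 + 1 = 2.
Assume T_r = 2^r + 5^r for some r ≥ 0.
Then T_{r+1} = 2T_r + 3·5^r = 2·(2^r + 5^r) + 3·5^r = 2^{r+1} + 2·5^r + 3·5^r = 2^{r+1} + 5·5^r = 2^{r+1} + 5^{r+1}.
So the formula holds for r+1, and by induction T_i = 2^i + 5^i for all i ≥ 0.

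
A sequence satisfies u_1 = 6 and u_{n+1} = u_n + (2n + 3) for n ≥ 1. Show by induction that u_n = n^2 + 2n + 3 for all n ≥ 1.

Base case: u_1 = 6, and 1^2 + 2·1 + 3 = 6.
Assume u_m = m^2 + 2m + 3.
Then u_{m+1} = u_m + (2m + 3) = (m^2 + 2m + 3) + (2m + 3) = m^2 + 4m + 6,
and (m+1)^2 + 2·(m+1) + 3 = m^2 + 4m + 6.
Hence u_n = n^2 + 2n + 3 for every n ≥ 1, by induction.

u_n = n^2 + 2n + 3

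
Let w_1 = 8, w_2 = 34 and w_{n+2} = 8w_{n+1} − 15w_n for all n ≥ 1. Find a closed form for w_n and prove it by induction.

Claim: w_n = 5^n + 3^n.

Base cases: w_1 = 8 and 5^1 + 3^1 = 8; w_2 = 34 and 5^2 + 3^2 = 34.
Assume w_j = 5^j + 3^j for all 1 ≤ j ≤ r, where r ≥ 2.
Then w_{r+1} = 8w_r − 15w_{r−1} = 8·(5^r + 3^r) − 15·(5^{r−1} + 3^{r−1}) = (8·5 − 15)5^{r−1} + (8·3 − 15)3^{r−1} = 25·5^{r−1} + 9·3^{r−1} = 5^{r+1} + 3^{r+1}.
This completes the inductive step, so w_n = 5^n + 3^n for all n ≥ 1.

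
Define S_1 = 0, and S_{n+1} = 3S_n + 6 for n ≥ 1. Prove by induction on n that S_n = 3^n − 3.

Base case: S_1 = 0, and 3^1 − 3 = 3 − 3 = 0.
Assume S_k = 3^k − 3 for some k ≥ 1.
Then S_{k+1} = 3S_k + 6 = 3·(3^k − 3) + 6 = 3^{k+1} − 9 + 6 = 3^{k+1} − 3.
Hence S_n = 3^n − 3 for every n ≥ 1, by induction.

S_n = 3^n − 3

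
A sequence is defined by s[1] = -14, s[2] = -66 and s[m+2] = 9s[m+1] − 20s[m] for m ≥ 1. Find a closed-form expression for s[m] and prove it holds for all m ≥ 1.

Claim: s[m] = -4^m − 2·5^m.

Base cases: s[1] = -14 and -4^1 − 2·5^1 = -14; s[2] = -66 and -4^2 − 2·5^2 = -66.
Assume s[j] = -4^j − 2·5^j for all 1 ≤ j ≤ k, where k ≥ 2.
Then s[k+1] = 9s[k] − 20s[k−1] = 9·(-4^k − 2·5^k) − 20·(-4^{k−1} − 2·5^{k−1}) = -(9·4 − 20)4^{k−1} − 2·(9·5 − 20)5^{k−1} = -16·4^{k−1} − 50·5^{k−1} = -4^{k+1} − 2·5^{k+1}.
So the formula holds for k+1, and by strong induction s[m] = -4^m − 2·5^m for all m ≥ 1.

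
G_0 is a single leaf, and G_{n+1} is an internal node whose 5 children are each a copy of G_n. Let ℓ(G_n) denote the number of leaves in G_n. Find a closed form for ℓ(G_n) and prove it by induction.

Claim: ℓ(G_n) = 5^n.

Base case: ℓ(G_0) = 1, and 5^0 = 1.
Assume ℓ(G_j) = 5^j.
Then ℓ(G_{j+1}) = 5·ℓ(G_j) = 5·5^j = 5^{j+1}.
This completes the inductive step, so ℓ(G_n) = 5^n for all n ≥ 0.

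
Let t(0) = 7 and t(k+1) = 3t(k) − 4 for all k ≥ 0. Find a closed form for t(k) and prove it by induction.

Claim: t(k) = 5·3^k + 2.

Base case: t(0) = 7, and 5·3^0 + 2 = 5 + 2 = 7.
Assume t(r) = 5·3^r + 2 for some r ≥ 0.
Then t(r+1) = 3t(r) − 4 = 3·(5·3^r + 2) − 4 = 15·3^r + 6 − 4 = 5·3^{r+1} + 2.
By induction, t(k) = 5·3^k + 2 for all k ≥ 0.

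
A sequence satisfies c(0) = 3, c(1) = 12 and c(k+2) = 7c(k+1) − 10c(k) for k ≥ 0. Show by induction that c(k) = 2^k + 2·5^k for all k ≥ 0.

Base cases: c(0) = 3 and 2^0 + 2·5^0 = 3; c(1) = 12 and 2^1 + 2·5^1 = 12.
Assume c(j) = 2^j + 2·5^j for all 0 ≤ j ≤ r, where r ≥ 1.
Then c(r+1) = 7c(r) − 10c(r−1) = 7·(2^r + 2·5^r) − 10·(2^{r−1} + 2·5^{r−1}) = (7·2 − 10)2^{r−1} + 2·(7·5 − 10)5^{r−1} = 4·2^{r−1} + 50·5^{r−1} = 2^{r+1} + 2·5^{r+1}.
By strong induction, c(k) = 2^k + 2·5^k for all k ≥ 0.

c(k) = 2^k + 2·5^k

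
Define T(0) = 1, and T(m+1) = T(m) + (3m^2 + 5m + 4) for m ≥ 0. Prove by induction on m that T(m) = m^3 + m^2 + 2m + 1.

Base case: T(0) = 1, and 0^3 + 0^2 + 2·0 + 1 = 1.
Assume T(j) = j^3 + j^2 + 2j + 1.
Then T(j+1) = T(j) + (3j^2 + 5j + 4) = (j^3 + j^2 + 2j + 1) + (3j^2 + 5j + 4) = j^3 + 4j^2 + 7j + 5,
and (j+1)^3 + (j+1)^2 + 2·(j+1) + 1 = j^3 + 4j^2 + 7j + 5.
Hence T(m) = m^3 + m^2 + 2m + 1 for every m ≥ 0, by induction.

T(m) = m^3 + m^2 + 2m + 1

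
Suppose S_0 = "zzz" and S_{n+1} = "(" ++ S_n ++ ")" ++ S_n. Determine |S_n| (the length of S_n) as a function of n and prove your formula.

Claim: |S_n| = 5·2^n − 2.

Base case: |S_0| = 3, and 5·2^0 − 2 = 3.
Assume |S_j| = 5·2^j − 2.
Then |S_{j+1}| = 1 + |S_j| + 1 + |S_j| = 2|S_j| + 2 = 2(5·2^j − 2) + 2 = 5·2^{j+1} − 4 + 2 = 5·2^{j+1} − 2.
So the formula holds for j+1, and by induction |S_n| = 5·2^n − 2 for all n ≥ 0.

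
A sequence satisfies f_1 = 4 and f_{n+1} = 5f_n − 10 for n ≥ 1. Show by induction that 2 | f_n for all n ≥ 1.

Base case: f_1 = 4 = 2·2, so 2 | f_1.
Assume 2 | f_r, so f_r = 2t for some integer t.
Then f_{r+1} = 5f_r − 10 = 5·(2t) − 10 = 2(5t − 5), so 2 | f_{r+1}.
Hence 2 | f_n for every n ≥ 1, by induction.

2 | f_n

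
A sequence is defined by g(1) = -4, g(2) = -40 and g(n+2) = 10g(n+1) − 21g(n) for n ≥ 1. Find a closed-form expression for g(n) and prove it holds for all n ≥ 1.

Claim: g(n) = -7^n + 3^n.

Base cases: g(1) = -4 and -7^1 + 3^1 = -4; g(2) = -40 and -7^2 + 3^2 = -40.
Assume g(j) = -7^j + 3^j for all 1 ≤ j ≤ k, where k ≥ 2.
Then g(k+1) = 10g(k) − 21g(k−1) = 10·(-7^k + 3^k) − 21·(-7^{k−1} + 3^{k−1}) = -(10·7 − 21)7^{k−1} + (10·3 − 21)3^{k−1} = -49·7^{k−1} + 9·3^{k−1} = -7^{k+1} + 3^{k+1}.
By strong induction, g(n) = -7^n + 3^n for all n ≥ 1.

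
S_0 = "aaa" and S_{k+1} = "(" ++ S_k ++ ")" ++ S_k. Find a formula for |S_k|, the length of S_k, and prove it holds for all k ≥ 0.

Claim: |S_k| = 5·2^k − 2.

Base case: |S_0| = 3, and 5·2^0 − 2 = 3.
Assume |S_j| = 5·2^j − 2.
Then |S_{j+1}| = 1 + |S_j| + 1 + |S_j| = 2|S_j| + 2 = 2(5·2^j − 2) + 2 = 5·2^{j+1} − 4 + 2 = 5·2^{j+1} − 2.
By induction, |S_k| = 5·2^k − 2 for all k ≥ 0.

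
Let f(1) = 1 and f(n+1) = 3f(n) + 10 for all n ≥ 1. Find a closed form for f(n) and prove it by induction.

Claim: f(n) = 2·3^n − 5.

Base case: f(1) = 1, and 2·3^1 − 5 = 6 − 5 = 1.
Assume f(m) = 2·3^m − 5 for some m ≥ 1.
Then f(m+1) = 3f(m) + 10 = 3·(2·3^m − 5) + 10 = 6·3^m − 15 + 10 = 2·3^{m+1} − 5.
Hence f(n) = 2·3^n − 5 for every n ≥ 1, by induction.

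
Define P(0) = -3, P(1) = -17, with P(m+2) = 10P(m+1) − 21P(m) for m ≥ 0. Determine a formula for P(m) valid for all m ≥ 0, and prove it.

Claim: P(m) = -3^m − 2·7^m.

Base cases: P(0) = -3 and -3^0 − 2·7^0 = -3; P(1) = -17 and -3^1 − 2·7^1 = -17.
Assume P(i) = -3^i − 2·7^i for all 0 ≤ i ≤ j, where j ≥ 1.
Then P(j+1) = 10P(j) − 21P(j−1) = 10·(-3^j − 2·7^j) − 21·(-3^{j−1} − 2·7^{j−1}) = -(10·3 − 21)3^{j−1} − 2·(10·7 − 21)7^{j−1} = -9·3^{j−1} − 98·7^{j−1} = -3^{j+1} − 2·7^{j+1}.
This completes the inductive step, so P(m) = -3^m − 2·7^m for all m ≥ 0.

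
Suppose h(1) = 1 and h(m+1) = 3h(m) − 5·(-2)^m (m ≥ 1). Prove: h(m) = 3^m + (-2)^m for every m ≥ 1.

Base case: h(1) = 1, and 3^1 + (-2)^1 = 3 − 2 = 1.
Assume h(k) = 3^k + (-2)^k for some k ≥ 1.
Then h(k+1) = 3h(k) − 5·(-2)^k = 3·(3^k + (-2)^k) − 5·(-2)^k = 3^{k+1} + 3·(-2)^k − 5·(-2)^k = 3^{k+1} − 2·(-2)^k = 3^{k+1} + (-2)^{k+1}.
By induction, h(m) = 3^m + (-2)^m for all m ≥ 1.

h(m) = 3^m + (-2)^m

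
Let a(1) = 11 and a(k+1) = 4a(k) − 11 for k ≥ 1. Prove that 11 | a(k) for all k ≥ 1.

Base case: a(1) = 11 = 11·1, so 11 | a(1).
Assume 11 | a(m), so a(m) = 11t for some integer t.
Then a(m+1) = 4a(m) − 11 = 4·(11t) − 11 = 11(4t − 1), so 11 | a(m+1).
This completes the inductive step, so 11 | a(k) for all k ≥ 1.

11 | a(k)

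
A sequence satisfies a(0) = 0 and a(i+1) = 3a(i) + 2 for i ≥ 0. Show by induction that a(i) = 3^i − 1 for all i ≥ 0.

Base case: a(0) = 0, and 3^0 − 1 = 1 − 1 = 0.
Assume a(j) = 3^j − 1 for some j ≥ 0.
Then a(j+1) = 3a(j) + 2 = 3·(3^j − 1) + 2 = 3^{j+1} − 3 + 2 = 3^{j+1} − 1.
Hence a(i) = 3^i − 1 for every i ≥ 0, by induction.

a(i) = 3^i − 1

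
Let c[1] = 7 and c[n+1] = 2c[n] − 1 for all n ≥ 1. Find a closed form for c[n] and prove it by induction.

Claim: c[n] = 3·2^n + 1.

Base case: c[1] = 7, and 3·2^1 + 1 = 6 + 1 = 7.
Assume c[j] = 3·2^j + 1 for some j ≥ 1.
Then c[j+1] = 2c[j] − 1 = 2·(3·2^j + 1) − 1 = 6·2^j + 2 − 1 = 3·2^{j+1} + 1.
Hence c[n] = 3·2^n + 1 for every n ≥ 1, by induction.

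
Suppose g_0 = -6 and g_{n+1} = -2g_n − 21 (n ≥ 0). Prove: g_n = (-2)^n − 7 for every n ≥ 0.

Base case: g_0 = -6, and (-2)^0 − 7 = 1 − 7 = -6.
Assume g_k = (-2)^k − 7 for some k ≥ 0.
Then g_{k+1} = -2g_k − 21 = -2·((-2)^k − 7) − 21 = -2·(-2)^k + 14 − 21 = (-2)^{k+1} − 7.
Hence g_n = (-2)^n − 7 for every n ≥ 0, by induction.

g_n = (-2)^n − 7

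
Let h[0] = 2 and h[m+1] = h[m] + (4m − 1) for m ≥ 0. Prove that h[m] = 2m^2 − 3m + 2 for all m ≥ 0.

Base case: h[0] = 2, and 2·0^2 − 3·0 + 2 = 2.
Assume h[k] = 2k^2 − 3k + 2.
Then h[k+1] = h[k] + (4k − 1) = (2k^2 − 3k + 2) + (4k − 1) = 2k^2 + k + 1,
and 2·(k+1)^2 − 3·(k+1) + 2 = 2k^2 + k + 1.
By induction, h[m] = 2m^2 − 3m + 2 for all m ≥ 0.

h[m] = 2m^2 − 3m + 2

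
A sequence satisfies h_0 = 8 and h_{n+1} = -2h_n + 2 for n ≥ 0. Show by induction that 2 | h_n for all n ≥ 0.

Base case: h_0 = 8 = 2·4, so 2 | h_0.
Assume 2 | h_m, so h_m = 2t for some integer t.
Then h_{m+1} = -2h_m + 2 = -2·(2t) + 2 = 2(-2t + 1), so 2 | h_{m+1}.
This completes the inductive step, so 2 | h_n for all n ≥ 0.

2 | h_n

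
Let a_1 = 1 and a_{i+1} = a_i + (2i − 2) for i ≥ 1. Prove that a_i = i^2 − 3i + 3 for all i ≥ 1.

Base case: a_1 = 1, and 1^2 − 3·1 + 3 = 1.
Assume a_m = m^2 − 3m + 3.
Then a_{m+1} = a_m + (2m − 2) = (m^2 − 3m + 3) + (2m − 2) = m^2 − m + 1,
and (m+1)^2 − 3·(m+1) + 3 = m^2 − m + 1.
Hence a_i = i^2 − 3i + 3 for every i ≥ 1, by induction.

a_i = i^2 − 3i + 3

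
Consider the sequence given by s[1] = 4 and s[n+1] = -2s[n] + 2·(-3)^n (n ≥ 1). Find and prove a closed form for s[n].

Claim: s[n] = (-2)^n − 2·(-3)^n.

Base case: s[1] = 4, and (-2)^1 − 2·(-3)^1 = -2 + 6 = 4.
Assume s[r] = (-2)^r − 2·(-3)^r for some r ≥ 1.
Then s[r+1] = -2s[r] + 2·(-3)^r = -2·((-2)^r − 2·(-3)^r) + 2·(-3)^r = (-2)^{r+1} + 4·(-3)^r + 2·(-3)^r = (-2)^{r+1} + 6·(-3)^r = (-2)^{r+1} − 2·(-3)^{r+1}.
Hence s[n] = (-2)^n − 2·(-3)^n for every n ≥ 1, by induction.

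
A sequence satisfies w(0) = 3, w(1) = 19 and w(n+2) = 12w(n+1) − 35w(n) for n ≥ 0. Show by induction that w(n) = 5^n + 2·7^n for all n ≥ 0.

Base cases: w(0) = 3 and 5^0 + 2·7^0 = 3; w(1) = 19 and 5^1 + 2·7^1 = 19.
Assume w(i) = 5^i + 2·7^i for all 0 ≤ i ≤ j, where j ≥ 1.
Then w(j+1) = 12w(j) − 35w(j−1) = 12·(5^j + 2·7^j) − 35·(5^{j−1} + 2·7^{j−1}) = (12·5 − 35)5^{j−1} + 2·(12·7 − 35)7^{j−1} = 25·5^{j−1} + 98·7^{j−1} = 5^{j+1} + 2·7^{j+1}.
This completes the inductive step, so w(n) = 5^n + 2·7^n for all n ≥ 0.

w(n) = 5^n + 2·7^n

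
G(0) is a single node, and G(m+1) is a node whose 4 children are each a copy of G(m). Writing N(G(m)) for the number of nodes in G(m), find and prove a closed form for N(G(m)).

Claim: N(G(m)) = (4^{m+1} − 1)/3.

Base case: N(G(0)) = 1, and (4^{0+1} − 1)/3 = 1.
Assume N(G(r)) = (4^{r+1} − 1)/3.
Then N(G(r+1)) = 1 + 4N(G(r)) = 1 + 4·(4^{r+1} − 1)/3 = 1 + (4^{r+2} − 4)/3 = (3 + 4^{r+2} − 4)/3 = (4^{r+2} − 1)/3.
By induction, N(G(m)) = (4^{m+1} − 1)/3 for all m ≥ 0.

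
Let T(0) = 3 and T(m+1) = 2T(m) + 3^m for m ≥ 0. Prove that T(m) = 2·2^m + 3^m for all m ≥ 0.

Base case: T(0) = 3, and 2·2^0 + 3^0 = 2 + 1 = 3.
Assume T(r) = 2·2^r + 3^r for some r ≥ 0.
Then T(r+1) = 2T(r) + 3^r = 2·(2·2^r + 3^r) + 3^r = 2·2^{r+1} + 2·3^r + 3^r = 2·2^{r+1} + 3·3^r = 2·2^{r+1} + 3^{r+1}.
So the formula holds for r+1, and by induction T(m) = 2·2^m + 3^m for all m ≥ 0.

T(m) = 2·2^m + 3^m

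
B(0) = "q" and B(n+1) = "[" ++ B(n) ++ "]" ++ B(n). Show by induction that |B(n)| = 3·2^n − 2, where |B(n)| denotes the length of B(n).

Base case: |B(0)| = 1, and 3·2^0 − 2 = 1.
Assume |B(m)| = 3·2^m − 2.
Then |B(m+1)| = 1 + |B(m)| + 1 + |B(m)| = 2|B(m)| + 2 = 2(3·2^m − 2) + 2 = 3·2^{m+1} − 4 + 2 = 3·2^{m+1} − 2.
So the formula holds for m+1, and by induction |B(n)| = 3·2^n − 2 for all n ≥ 0.

|B(n)| = 3·2^n − 2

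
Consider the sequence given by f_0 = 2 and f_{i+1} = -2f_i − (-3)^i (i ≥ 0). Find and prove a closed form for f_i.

Claim: f_i = (-2)^i + (-3)^i.

Base case: f_0 = 2, and (-2)^0 + (-3)^0 = 1 + 1 = 2.
Assume f_j = (-2)^j + (-3)^j for some j ≥ 0.
Then f_{j+1} = -2f_j − (-3)^j = -2·((-2)^j + (-3)^j) − (-3)^j = (-2)^{j+1} − 2·(-3)^j − (-3)^j = (-2)^{j+1} − 3·(-3)^j = (-2)^{j+1} + (-3)^{j+1}.
So the formula holds for j+1, and by induction f_i = (-2)^i + (-3)^i for all i ≥ 0.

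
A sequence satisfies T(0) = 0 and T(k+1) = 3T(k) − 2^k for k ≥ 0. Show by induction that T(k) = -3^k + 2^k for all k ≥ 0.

Base case: T(0) = 0, and -3^0 + 2^0 = -1 + 1 = 0.
Assume T(r) = -3^r + 2^r for some r ≥ 0.
Then T(r+1) = 3T(r) − 2^r = 3·(-3^r + 2^r) − 2^r = -3^{r+1} + 3·2^r − 2^r = -3^{r+1} + 2·2^r = -3^{r+1} + 2^{r+1}.
So the formula holds for r+1, and by induction T(k) = -3^k + 2^k for all k ≥ 0.

T(k) = -3^k + 2^k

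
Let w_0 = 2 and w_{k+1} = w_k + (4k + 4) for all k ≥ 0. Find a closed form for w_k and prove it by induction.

Claim: w_k = 2k^2 + 2k + 2.

Base case: w_0 = 2, and 2·0^2 + 2·0 + 2 = 2.
Assume w_j = 2j^2 + 2j + 2.
Then w_{j+1} = w_j + (4j + 4) = (2j^2 + 2j + 2) + (4j + 4) = 2j^2 + 6j + 6,
and 2·(j+1)^2 + 2·(j+1) + 2 = 2j^2 + 6j + 6.
This completes the inductive step, so w_k = 2k^2 + 2k + 2 for all k ≥ 0.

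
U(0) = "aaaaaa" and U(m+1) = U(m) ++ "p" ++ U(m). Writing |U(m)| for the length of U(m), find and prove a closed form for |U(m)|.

Claim: |U(m)| = 7·2^m − 1.

Base case: |U(0)| = 6, and 7·2^0 − 1 = 6.
Assume |U(k)| = 7·2^k − 1.
Then |U(k+1)| = |U(k)| + 1 + |U(k)| = 2|U(k)| + 1 = 2(7·2^k − 1) + 1 = 7·2^{k+1} − 2 + 1 = 7·2^{k+1} − 1.
Hence |U(m)| = 7·2^m − 1 for every m ≥ 0, by induction.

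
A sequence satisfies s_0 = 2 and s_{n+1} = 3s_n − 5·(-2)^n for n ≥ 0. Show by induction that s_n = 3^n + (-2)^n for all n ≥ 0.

Base case: s_0 = 2, and 3^0 + (-2)^0 = 1 + 1 = 2.
Assume s_k = 3^k + (-2)^k for some k ≥ 0.
Then s_{k+1} = 3s_k − 5·(-2)^k = 3·(3^k + (-2)^k) − 5·(-2)^k = 3^{k+1} + 3·(-2)^k − 5·(-2)^k = 3^{k+1} − 2·(-2)^k = 3^{k+1} + (-2)^{k+1}.
This completes the inductive step, so s_n = 3^n + (-2)^n for all n ≥ 0.

s_n = 3^n + (-2)^n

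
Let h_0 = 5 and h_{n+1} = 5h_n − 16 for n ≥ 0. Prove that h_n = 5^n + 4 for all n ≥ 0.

Base case: h_0 = 5, and 5^0 + 4 = 1 + 4 = 5.
Assume h_r = 5^r + 4 for some r ≥ 0.
Then h_{r+1} = 5h_r − 16 = 5·(5^r + 4) − 16 = 5^{r+1} + 20 − 16 = 5^{r+1} + 4.
Hence h_n = 5^n + 4 for every n ≥ 0, by induction.

h_n = 5^n + 4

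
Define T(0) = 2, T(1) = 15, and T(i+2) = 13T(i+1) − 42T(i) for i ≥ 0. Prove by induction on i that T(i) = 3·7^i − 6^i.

Base cases: T(0) = 2 and 3·7^0 − 6^0 = 2; T(1) = 15 and 3·7^1 − 6^1 = 15.
Assume T(j) = 3·7^j − 6^j for all 0 ≤ j ≤ m, where m ≥ 1.
Then T(m+1) = 13T(m) − 42T(m−1) = 13·(3·7^m − 6^m) − 42·(3·7^{m−1} − 6^{m−1}) = 3·(13·7 − 42)7^{m−1} − (13·6 − 42)6^{m−1} = 147·7^{m−1} − 36·6^{m−1} = 3·7^{m+1} − 6^{m+1}.
This completes the inductive step, so T(i) = 3·7^i − 6^i for all i ≥ 0.

T(i) = 3·7^i − 6^i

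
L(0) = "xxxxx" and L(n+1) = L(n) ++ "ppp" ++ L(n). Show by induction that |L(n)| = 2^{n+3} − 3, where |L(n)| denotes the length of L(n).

Base case: |L(0)| = 5, and 2^{0+3} − 3 = 5.
Assume |L(j)| = 2^{j+3} − 3.
Then |L(j+1)| = |L(j)| + 3 + |L(j)| = 2|L(j)| + 3 = 2(2^{j+3} − 3) + 3 = 2^{j+1+3} − 6 + 3 = 2^{j+1+3} − 3.
By induction, |L(n)| = 2^{n+3} − 3 for all n ≥ 0.

|L(n)| = 2^{n+3} − 3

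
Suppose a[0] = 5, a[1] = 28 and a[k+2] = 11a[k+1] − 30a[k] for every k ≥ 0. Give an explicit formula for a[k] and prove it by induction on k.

Claim: a[k] = 3·6^k + 2·5^k.

Base cases: a[0] = 5 and 3·6^0 + 2·5^0 = 5; a[1] = 28 and 3·6^1 + 2·5^1 = 28.
Assume a[i] = 3·6^i + 2·5^i for all 0 ≤ i ≤ j, where j ≥ 1.
Then a[j+1] = 11a[j] − 30a[j−1] = 11·(3·6^j + 2·5^j) − 30·(3·6^{j−1} + 2·5^{j−1}) = 3·(11·6 − 30)6^{j−1} + 2·(11·5 − 30)5^{j−1} = 108·6^{j−1} + 50·5^{j−1} = 3·6^{j+1} + 2·5^{j+1}.
By strong induction, a[k] = 3·6^k + 2·5^k for all k ≥ 0.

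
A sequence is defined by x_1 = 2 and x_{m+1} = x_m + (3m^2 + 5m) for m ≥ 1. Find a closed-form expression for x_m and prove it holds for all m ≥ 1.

Claim: x_m = m^3 + m^2 − 2m + 2.

Base case: x_1 = 2, and 1^3 + 1^2 − 2·1 + 2 = 2.
Assume x_k = k^3 + k^2 − 2k + 2.
Then x_{k+1} = x_k + (3k^2 + 5k) = (k^3 + k^2 − 2k + 2) + (3k^2 + 5k) = k^3 + 4k^2 + 3k + 2,
and (k+1)^3 + (k+1)^2 − 2·(k+1) + 2 = k^3 + 4k^2 + 3k + 2.
Hence x_m = m^3 + m^2 − 2m + 2 for every m ≥ 1, by induction.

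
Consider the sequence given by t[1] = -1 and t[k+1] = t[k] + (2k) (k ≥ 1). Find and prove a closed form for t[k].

Claim: t[k] = k^2 − k − 1.

Base case: t[1] = -1, and 1^2 − 1 − 1 = -1.
Assume t[r] = r^2 − r − 1.
Then t[r+1] = t[r] + (2r) = (r^2 − r − 1) + (2r) = r^2 + r − 1,
and (r+1)^2 − (r+1) − 1 = r^2 + r − 1.
By induction, t[k] = k^2 − k − 1 for all k ≥ 1.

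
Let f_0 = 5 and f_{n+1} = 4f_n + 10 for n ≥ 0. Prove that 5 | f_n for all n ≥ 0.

Base case: f_0 = 5 = 5·1, so 5 | f_0.
Assume 5 | f_m, so f_m = 5t for some integer t.
Then f_{m+1} = 4f_m + 10 = 4·(5t) + 10 = 5(4t + 2), so 5 | f_{m+1}.
Hence 5 | f_n for every n ≥ 0, by induction.

5 | f_n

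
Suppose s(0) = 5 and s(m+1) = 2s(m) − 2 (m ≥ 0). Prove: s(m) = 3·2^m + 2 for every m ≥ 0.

Base case: s(0) = 5, and 3·2^0 + 2 = 3 + 2 = 5.
Assume s(r) = 3·2^r + 2 for some r ≥ 0.
Then s(r+1) = 2s(r) − 2 = 2·(3·2^r + 2) − 2 = 6·2^r + 4 − 2 = 3·2^{r+1} + 2.
By induction, s(m) = 3·2^m + 2 for all m ≥ 0.

s(m) = 3·2^m + 2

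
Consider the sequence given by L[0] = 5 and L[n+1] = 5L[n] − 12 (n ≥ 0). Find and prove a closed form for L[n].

Claim: L[n] = 2·5^n + 3.

Base case: L[0] = 5, and 2·5^0 + 3 = 2 + 3 = 5.
Assume L[j] = 2·5^j + 3 for some j ≥ 0.
Then L[j+1] = 5L[j] − 12 = 5·(2·5^j + 3) − 12 = 10·5^j + 15 − 12 = 2·5^{j+1} + 3.
Hence L[n] = 2·5^n + 3 for every n ≥ 0, by induction.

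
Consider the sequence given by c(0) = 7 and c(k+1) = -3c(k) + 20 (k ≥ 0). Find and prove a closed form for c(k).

Claim: c(k) = 2·(-3)^k + 5.

Base case: c(0) = 7, and 2·(-3)^0 + 5 = 2 + 5 = 7.
Assume c(j) = 2·(-3)^j + 5 for some j ≥ 0.
Then c(j+1) = -3c(j) + 20 = -3·(2·(-3)^j + 5) + 20 = -6·(-3)^j − 15 + 20 = 2·(-3)^{j+1} + 5.
Hence c(k) = 2·(-3)^k + 5 for every k ≥ 0, by induction.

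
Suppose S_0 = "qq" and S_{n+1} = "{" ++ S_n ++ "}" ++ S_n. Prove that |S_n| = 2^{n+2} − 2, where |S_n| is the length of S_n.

Base case: |S_0| = 2, and 2^{0+2} − 2 = 2.
Assume |S_m| = 2^{m+2} − 2.
Then |S_{m+1}| = 1 + |S_m| + 1 + |S_m| = 2|S_m| + 2 = 2(2^{m+2} − 2) + 2 = 2^{m+3} − 4 + 2 = 2^{m+3} − 2.
This completes the inductive step, so |S_n| = 2^{n+2} − 2 for all n ≥ 0.

|S_n| = 2^{n+2} − 2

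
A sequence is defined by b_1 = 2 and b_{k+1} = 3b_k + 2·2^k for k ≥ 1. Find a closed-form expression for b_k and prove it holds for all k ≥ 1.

Claim: b_k = 2·3^k − 2·2^k.

Base case: b_1 = 2, and 2·3^1 − 2·2^1 = 6 − 4 = 2.
Assume b_r = 2·3^r − 2·2^r for some r ≥ 1.
Then b_{r+1} = 3b_r + 2·2^r = 3·(2·3^r − 2·2^r) + 2·2^r = 2·3^{r+1} − 6·2^r + 2·2^r = 2·3^{r+1} − 4·2^r = 2·3^{r+1} − 2·2^{r+1}.
By induction, b_k = 2·3^k − 2·2^k for all k ≥ 1.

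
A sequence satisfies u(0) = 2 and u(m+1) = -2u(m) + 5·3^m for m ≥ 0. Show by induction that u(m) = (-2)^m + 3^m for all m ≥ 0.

Base case: u(0) = 2, and (-2)^0 + 3^0 = 1 + 1 = 2.
Assume u(r) = (-2)^r + 3^r for some r ≥ 0.
Then u(r+1) = -2u(r) + 5·3^r = -2·((-2)^r + 3^r) + 5·3^r = (-2)^{r+1} − 2·3^r + 5·3^r = (-2)^{r+1} + 3·3^r = (-2)^{r+1} + 3^{r+1}.
Hence u(m) = (-2)^m + 3^m for every m ≥ 0, by induction.

u(m) = (-2)^m + 3^m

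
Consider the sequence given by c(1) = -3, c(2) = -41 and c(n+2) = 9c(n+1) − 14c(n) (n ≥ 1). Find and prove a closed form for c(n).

Claim: c(n) = 2·2^n − 7^n.

Base cases: c(1) = -3 and 2·2^1 − 7^1 = -3; c(2) = -41 and 2·2^2 − 7^2 = -41.
Assume c(i) = 2·2^i − 7^i for all 1 ≤ i ≤ j, where j ≥ 2.
Then c(j+1) = 9c(j) − 14c(j−1) = 9·(2·2^j − 7^j) − 14·(2·2^{j−1} − 7^{j−1}) = 2·(9·2 − 14)2^{j−1} − (9·7 − 14)7^{j−1} = 8·2^{j−1} − 49·7^{j−1} = 2·2^{j+1} − 7^{j+1}.
So the formula holds for j+1, and by strong induction c(n) = 2·2^n − 7^n for all n ≥ 1.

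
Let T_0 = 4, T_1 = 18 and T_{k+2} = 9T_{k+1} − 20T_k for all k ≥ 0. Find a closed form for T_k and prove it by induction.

Claim: T_k = 2·4^k + 2·5^k.

Base cases: T_0 = 4 and 2·4^0 + 2·5^0 = 4; T_1 = 18 and 2·4^1 + 2·5^1 = 18.
Assume T_i = 2·4^i + 2·5^i for all 0 ≤ i ≤ j, where j ≥ 1.
Then T_{j+1} = 9T_j − 20T_{j−1} = 9·(2·4^j + 2·5^j) − 20·(2·4^{j−1} + 2·5^{j−1}) = 2·(9·4 − 20)4^{j−1} + 2·(9·5 − 20)5^{j−1} = 32·4^{j−1} + 50·5^{j−1} = 2·4^{j+1} + 2·5^{j+1}.
By strong induction, T_k = 2·4^k + 2·5^k for all k ≥ 0.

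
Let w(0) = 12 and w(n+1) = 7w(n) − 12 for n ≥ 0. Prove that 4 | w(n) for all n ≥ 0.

Base case: w(0) = 12 = 4·3, so 4 | w(0).
Assume 4 | w(m), so w(m) = 4t for some integer t.
Then w(m+1) = 7w(m) − 12 = 7·(4t) − 12 = 4(7t − 3), so 4 | w(m+1).
So the property holds for m+1, and by induction 4 | w(n) for all n ≥ 0.

4 | w(n)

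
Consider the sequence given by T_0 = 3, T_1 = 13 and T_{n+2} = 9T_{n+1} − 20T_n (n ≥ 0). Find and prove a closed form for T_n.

Claim: T_n = 5^n + 2·4^n.

Base cases: T_0 = 3 and 5^0 + 2·4^0 = 3; T_1 = 13 and 5^1 + 2·4^1 = 13.
Assume T_i = 5^i + 2·4^i for all 0 ≤ i ≤ j, where j ≥ 1.
Then T_{j+1} = 9T_j − 20T_{j−1} = 9·(5^j + 2·4^j) − 20·(5^{j−1} + 2·4^{j−1}) = (9·5 − 20)5^{j−1} + 2·(9·4 − 20)4^{j−1} = 25·5^{j−1} + 32·4^{j−1} = 5^{j+1} + 2·4^{j+1}.
Hence T_n = 5^n + 2·4^n for every n ≥ 0, by strong induction.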